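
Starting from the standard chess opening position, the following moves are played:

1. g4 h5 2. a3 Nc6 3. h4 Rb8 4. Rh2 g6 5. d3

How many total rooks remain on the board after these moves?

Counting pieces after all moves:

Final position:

  a b c d e f g h
  ─────────────────
8│· ♜ ♝ ♛ ♚ ♝ ♞ ♜│8
7│♟ ♟ ♟ ♟ ♟ ♟ · ·│7
6│· · ♞ · · · ♟ ·│6
5│· · · · · · · ♟│5
4│· · · · · · ♙ ♙│4
3│♙ · · ♙ · · · ·│3
2│· ♙ ♙ · ♙ ♙ · ♖│2
1│♖ ♘ ♗ ♕ ♔ ♗ ♘ ·│1
  ─────────────────
  a b c d e f g h


4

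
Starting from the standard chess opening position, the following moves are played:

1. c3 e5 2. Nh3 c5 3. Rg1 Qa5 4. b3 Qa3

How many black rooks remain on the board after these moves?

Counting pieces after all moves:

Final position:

  a b c d e f g h
  ─────────────────
8│♜ ♞ ♝ · ♚ ♝ ♞ ♜│8
7│♟ ♟ · ♟ · ♟ ♟ ♟│7
6│· · · · · · · ·│6
5│· · ♟ · ♟ · · ·│5
4│· · · · · · · ·│4
3│♛ ♙ ♙ · · · · ♘│3
2│♙ · · ♙ ♙ ♙ ♙ ♙│2
1│♖ ♘ ♗ ♕ ♔ ♗ ♖ ·│1
  ─────────────────
  a b c d e f g h


2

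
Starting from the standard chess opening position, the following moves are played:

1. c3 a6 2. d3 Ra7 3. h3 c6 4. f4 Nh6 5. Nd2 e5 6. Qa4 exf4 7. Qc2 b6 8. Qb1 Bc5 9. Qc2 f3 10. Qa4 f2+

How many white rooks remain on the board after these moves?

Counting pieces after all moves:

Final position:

  a b c d e f g h
  ─────────────────
8│· ♞ ♝ ♛ ♚ · · ♜│8
7│♜ · · ♟ · ♟ ♟ ♟│7
6│♟ ♟ ♟ · · · · ♞│6
5│· · ♝ · · · · ·│5
4│♕ · · · · · · ·│4
3│· · ♙ ♙ · · · ♙│3
2│♙ ♙ · ♘ ♙ ♟ ♙ ·│2
1│♖ · ♗ · ♔ ♗ ♘ ♖│1
  ─────────────────
  a b c d e f g h


2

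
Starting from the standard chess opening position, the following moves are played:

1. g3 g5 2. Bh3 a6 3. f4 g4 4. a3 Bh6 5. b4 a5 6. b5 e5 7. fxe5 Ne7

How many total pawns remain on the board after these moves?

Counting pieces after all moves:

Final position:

  a b c d e f g h
  ─────────────────
8│♜ ♞ ♝ ♛ ♚ · · ♜│8
7│· ♟ ♟ ♟ ♞ ♟ · ♟│7
6│· · · · · · · ♝│6
5│♟ ♙ · · ♙ · · ·│5
4│· · · · · · ♟ ·│4
3│♙ · · · · · ♙ ♗│3
2│· · ♙ ♙ ♙ · · ♙│2
1│♖ ♘ ♗ ♕ ♔ · ♘ ♖│1
  ─────────────────
  a b c d e f g h


15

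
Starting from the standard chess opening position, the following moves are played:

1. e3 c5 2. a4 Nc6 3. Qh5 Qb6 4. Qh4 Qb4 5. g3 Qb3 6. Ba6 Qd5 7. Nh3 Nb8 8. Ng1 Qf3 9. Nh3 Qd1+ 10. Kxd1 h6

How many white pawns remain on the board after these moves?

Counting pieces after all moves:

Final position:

  a b c d e f g h
  ─────────────────
8│♜ ♞ ♝ · ♚ ♝ ♞ ♜│8
7│♟ ♟ · ♟ ♟ ♟ ♟ ·│7
6│♗ · · · · · · ♟│6
5│· · ♟ · · · · ·│5
4│♙ · · · · · · ♕│4
3│· · · · ♙ · ♙ ♘│3
2│· ♙ ♙ ♙ · ♙ · ♙│2
1│♖ ♘ ♗ ♔ · · · ♖│1
  ─────────────────
  a b c d e f g h


8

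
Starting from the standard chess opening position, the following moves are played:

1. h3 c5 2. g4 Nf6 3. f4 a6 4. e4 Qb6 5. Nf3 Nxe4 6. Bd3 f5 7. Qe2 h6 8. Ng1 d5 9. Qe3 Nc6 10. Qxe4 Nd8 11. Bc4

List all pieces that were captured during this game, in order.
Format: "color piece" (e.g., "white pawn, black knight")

Tracking captures:
  Nxe4: captured white pawn
  Qxe4: captured black knight

white pawn, black knight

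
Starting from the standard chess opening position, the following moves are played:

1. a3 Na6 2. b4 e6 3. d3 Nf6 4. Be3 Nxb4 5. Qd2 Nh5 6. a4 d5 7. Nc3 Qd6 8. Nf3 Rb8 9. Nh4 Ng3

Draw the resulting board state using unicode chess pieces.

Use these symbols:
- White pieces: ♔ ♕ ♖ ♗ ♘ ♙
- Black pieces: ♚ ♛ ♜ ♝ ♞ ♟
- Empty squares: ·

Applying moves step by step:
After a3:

♜ ♞ ♝ ♛ ♚ ♝ ♞ ♜
♟ ♟ ♟ ♟ ♟ ♟ ♟ ♟
· · · · · · · ·
· · · · · · · ·
· · · · · · · ·
♙ · · · · · · ·
· ♙ ♙ ♙ ♙ ♙ ♙ ♙
♖ ♘ ♗ ♕ ♔ ♗ ♘ ♖


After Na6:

♜ · ♝ ♛ ♚ ♝ ♞ ♜
♟ ♟ ♟ ♟ ♟ ♟ ♟ ♟
♞ · · · · · · ·
· · · · · · · ·
· · · · · · · ·
♙ · · · · · · ·
· ♙ ♙ ♙ ♙ ♙ ♙ ♙
♖ ♘ ♗ ♕ ♔ ♗ ♘ ♖


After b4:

♜ · ♝ ♛ ♚ ♝ ♞ ♜
♟ ♟ ♟ ♟ ♟ ♟ ♟ ♟
♞ · · · · · · ·
· · · · · · · ·
· ♙ · · · · · ·
♙ · · · · · · ·
· · ♙ ♙ ♙ ♙ ♙ ♙
♖ ♘ ♗ ♕ ♔ ♗ ♘ ♖


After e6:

♜ · ♝ ♛ ♚ ♝ ♞ ♜
♟ ♟ ♟ ♟ · ♟ ♟ ♟
♞ · · · ♟ · · ·
· · · · · · · ·
· ♙ · · · · · ·
♙ · · · · · · ·
· · ♙ ♙ ♙ ♙ ♙ ♙
♖ ♘ ♗ ♕ ♔ ♗ ♘ ♖


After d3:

♜ · ♝ ♛ ♚ ♝ ♞ ♜
♟ ♟ ♟ ♟ · ♟ ♟ ♟
♞ · · · ♟ · · ·
· · · · · · · ·
· ♙ · · · · · ·
♙ · · ♙ · · · ·
· · ♙ · ♙ ♙ ♙ ♙
♖ ♘ ♗ ♕ ♔ ♗ ♘ ♖


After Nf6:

♜ · ♝ ♛ ♚ ♝ · ♜
♟ ♟ ♟ ♟ · ♟ ♟ ♟
♞ · · · ♟ ♞ · ·
· · · · · · · ·
· ♙ · · · · · ·
♙ · · ♙ · · · ·
· · ♙ · ♙ ♙ ♙ ♙
♖ ♘ ♗ ♕ ♔ ♗ ♘ ♖


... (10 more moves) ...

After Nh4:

· ♜ ♝ · ♚ ♝ · ♜
♟ ♟ ♟ · · ♟ ♟ ♟
· · · ♛ ♟ · · ·
· · · ♟ · · · ♞
♙ ♞ · · · · · ♘
· · ♘ ♙ ♗ · · ·
· · ♙ ♕ ♙ ♙ ♙ ♙
♖ · · · ♔ ♗ · ♖


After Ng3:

· ♜ ♝ · ♚ ♝ · ♜
♟ ♟ ♟ · · ♟ ♟ ♟
· · · ♛ ♟ · · ·
· · · ♟ · · · ·
♙ ♞ · · · · · ♘
· · ♘ ♙ ♗ · ♞ ·
· · ♙ ♕ ♙ ♙ ♙ ♙
♖ · · · ♔ ♗ · ♖



  a b c d e f g h
  ─────────────────
8│· ♜ ♝ · ♚ ♝ · ♜│8
7│♟ ♟ ♟ · · ♟ ♟ ♟│7
6│· · · ♛ ♟ · · ·│6
5│· · · ♟ · · · ·│5
4│♙ ♞ · · · · · ♘│4
3│· · ♘ ♙ ♗ · ♞ ·│3
2│· · ♙ ♕ ♙ ♙ ♙ ♙│2
1│♖ · · · ♔ ♗ · ♖│1
  ─────────────────
  a b c d e f g h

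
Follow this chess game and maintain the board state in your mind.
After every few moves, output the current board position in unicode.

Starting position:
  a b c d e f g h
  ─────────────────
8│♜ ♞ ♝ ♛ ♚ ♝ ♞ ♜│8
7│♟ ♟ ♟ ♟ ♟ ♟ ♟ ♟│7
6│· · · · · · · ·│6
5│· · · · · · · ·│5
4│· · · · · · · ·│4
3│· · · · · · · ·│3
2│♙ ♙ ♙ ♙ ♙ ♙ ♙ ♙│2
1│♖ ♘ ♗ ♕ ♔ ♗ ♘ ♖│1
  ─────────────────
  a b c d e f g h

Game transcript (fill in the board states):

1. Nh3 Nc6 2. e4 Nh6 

  a b c d e f g h
  ─────────────────
8│♜ · ♝ ♛ ♚ ♝ · ♜│8
7│♟ ♟ ♟ ♟ ♟ ♟ ♟ ♟│7
6│· · ♞ · · · · ♞│6
5│· · · · · · · ·│5
4│· · · · ♙ · · ·│4
3│· · · · · · · ♘│3
2│♙ ♙ ♙ ♙ · ♙ ♙ ♙│2
1│♖ ♘ ♗ ♕ ♔ ♗ · ♖│1
  ─────────────────
  a b c d e f g h

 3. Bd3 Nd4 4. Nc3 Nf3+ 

  a b c d e f g h
  ─────────────────
8│♜ · ♝ ♛ ♚ ♝ · ♜│8
7│♟ ♟ ♟ ♟ ♟ ♟ ♟ ♟│7
6│· · · · · · · ♞│6
5│· · · · · · · ·│5
4│· · · · ♙ · · ·│4
3│· · ♘ ♗ · ♞ · ♘│3
2│♙ ♙ ♙ ♙ · ♙ ♙ ♙│2
1│♖ · ♗ ♕ ♔ · · ♖│1
  ─────────────────
  a b c d e f g h

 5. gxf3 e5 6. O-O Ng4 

  a b c d e f g h
  ─────────────────
8│♜ · ♝ ♛ ♚ ♝ · ♜│8
7│♟ ♟ ♟ ♟ · ♟ ♟ ♟│7
6│· · · · · · · ·│6
5│· · · · ♟ · · ·│5
4│· · · · ♙ · ♞ ·│4
3│· · ♘ ♗ · ♙ · ♘│3
2│♙ ♙ ♙ ♙ · ♙ · ♙│2
1│♖ · ♗ ♕ · ♖ ♔ ·│1
  ─────────────────
  a b c d e f g h

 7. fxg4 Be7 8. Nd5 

  a b c d e f g h
  ─────────────────
8│♜ · ♝ ♛ ♚ · · ♜│8
7│♟ ♟ ♟ ♟ ♝ ♟ ♟ ♟│7
6│· · · · · · · ·│6
5│· · · ♘ ♟ · · ·│5
4│· · · · ♙ · ♙ ·│4
3│· · · ♗ · · · ♘│3
2│♙ ♙ ♙ ♙ · ♙ · ♙│2
1│♖ · ♗ ♕ · ♖ ♔ ·│1
  ─────────────────
  a b c d e f g h


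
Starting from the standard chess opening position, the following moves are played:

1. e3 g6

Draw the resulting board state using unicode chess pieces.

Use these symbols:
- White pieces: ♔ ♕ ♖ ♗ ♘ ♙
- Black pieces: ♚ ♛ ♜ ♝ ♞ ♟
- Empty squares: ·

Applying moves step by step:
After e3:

♜ ♞ ♝ ♛ ♚ ♝ ♞ ♜
♟ ♟ ♟ ♟ ♟ ♟ ♟ ♟
· · · · · · · ·
· · · · · · · ·
· · · · · · · ·
· · · · ♙ · · ·
♙ ♙ ♙ ♙ · ♙ ♙ ♙
♖ ♘ ♗ ♕ ♔ ♗ ♘ ♖


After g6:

♜ ♞ ♝ ♛ ♚ ♝ ♞ ♜
♟ ♟ ♟ ♟ ♟ ♟ · ♟
· · · · · · ♟ ·
· · · · · · · ·
· · · · · · · ·
· · · · ♙ · · ·
♙ ♙ ♙ ♙ · ♙ ♙ ♙
♖ ♘ ♗ ♕ ♔ ♗ ♘ ♖



  a b c d e f g h
  ─────────────────
8│♜ ♞ ♝ ♛ ♚ ♝ ♞ ♜│8
7│♟ ♟ ♟ ♟ ♟ ♟ · ♟│7
6│· · · · · · ♟ ·│6
5│· · · · · · · ·│5
4│· · · · · · · ·│4
3│· · · · ♙ · · ·│3
2│♙ ♙ ♙ ♙ · ♙ ♙ ♙│2
1│♖ ♘ ♗ ♕ ♔ ♗ ♘ ♖│1
  ─────────────────
  a b c d e f g h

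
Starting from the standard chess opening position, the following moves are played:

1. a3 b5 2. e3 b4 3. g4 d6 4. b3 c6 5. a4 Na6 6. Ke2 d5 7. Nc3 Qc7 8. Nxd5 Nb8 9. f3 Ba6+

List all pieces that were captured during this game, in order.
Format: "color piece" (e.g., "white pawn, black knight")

Tracking captures:
  Nxd5: captured black pawn

black pawn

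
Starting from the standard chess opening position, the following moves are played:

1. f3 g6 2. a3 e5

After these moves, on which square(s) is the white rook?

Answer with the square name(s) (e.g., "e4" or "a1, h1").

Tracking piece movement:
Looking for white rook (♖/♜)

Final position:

  a b c d e f g h
  ─────────────────
8│♜ ♞ ♝ ♛ ♚ ♝ ♞ ♜│8
7│♟ ♟ ♟ ♟ · ♟ · ♟│7
6│· · · · · · ♟ ·│6
5│· · · · ♟ · · ·│5
4│· · · · · · · ·│4
3│♙ · · · · ♙ · ·│3
2│· ♙ ♙ ♙ ♙ · ♙ ♙│2
1│♖ ♘ ♗ ♕ ♔ ♗ ♘ ♖│1
  ─────────────────
  a b c d e f g h


a1, h1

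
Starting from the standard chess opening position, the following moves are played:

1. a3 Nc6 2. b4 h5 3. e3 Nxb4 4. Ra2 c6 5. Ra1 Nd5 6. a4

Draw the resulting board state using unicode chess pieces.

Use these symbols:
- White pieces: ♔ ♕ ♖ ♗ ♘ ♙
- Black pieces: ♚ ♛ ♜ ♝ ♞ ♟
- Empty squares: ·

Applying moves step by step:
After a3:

♜ ♞ ♝ ♛ ♚ ♝ ♞ ♜
♟ ♟ ♟ ♟ ♟ ♟ ♟ ♟
· · · · · · · ·
· · · · · · · ·
· · · · · · · ·
♙ · · · · · · ·
· ♙ ♙ ♙ ♙ ♙ ♙ ♙
♖ ♘ ♗ ♕ ♔ ♗ ♘ ♖


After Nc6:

♜ · ♝ ♛ ♚ ♝ ♞ ♜
♟ ♟ ♟ ♟ ♟ ♟ ♟ ♟
· · ♞ · · · · ·
· · · · · · · ·
· · · · · · · ·
♙ · · · · · · ·
· ♙ ♙ ♙ ♙ ♙ ♙ ♙
♖ ♘ ♗ ♕ ♔ ♗ ♘ ♖


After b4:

♜ · ♝ ♛ ♚ ♝ ♞ ♜
♟ ♟ ♟ ♟ ♟ ♟ ♟ ♟
· · ♞ · · · · ·
· · · · · · · ·
· ♙ · · · · · ·
♙ · · · · · · ·
· · ♙ ♙ ♙ ♙ ♙ ♙
♖ ♘ ♗ ♕ ♔ ♗ ♘ ♖


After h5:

♜ · ♝ ♛ ♚ ♝ ♞ ♜
♟ ♟ ♟ ♟ ♟ ♟ ♟ ·
· · ♞ · · · · ·
· · · · · · · ♟
· ♙ · · · · · ·
♙ · · · · · · ·
· · ♙ ♙ ♙ ♙ ♙ ♙
♖ ♘ ♗ ♕ ♔ ♗ ♘ ♖


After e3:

♜ · ♝ ♛ ♚ ♝ ♞ ♜
♟ ♟ ♟ ♟ ♟ ♟ ♟ ·
· · ♞ · · · · ·
· · · · · · · ♟
· ♙ · · · · · ·
♙ · · · ♙ · · ·
· · ♙ ♙ · ♙ ♙ ♙
♖ ♘ ♗ ♕ ♔ ♗ ♘ ♖


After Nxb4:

♜ · ♝ ♛ ♚ ♝ ♞ ♜
♟ ♟ ♟ ♟ ♟ ♟ ♟ ·
· · · · · · · ·
· · · · · · · ♟
· ♞ · · · · · ·
♙ · · · ♙ · · ·
· · ♙ ♙ · ♙ ♙ ♙
♖ ♘ ♗ ♕ ♔ ♗ ♘ ♖


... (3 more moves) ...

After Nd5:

♜ · ♝ ♛ ♚ ♝ ♞ ♜
♟ ♟ · ♟ ♟ ♟ ♟ ·
· · ♟ · · · · ·
· · · ♞ · · · ♟
· · · · · · · ·
♙ · · · ♙ · · ·
· · ♙ ♙ · ♙ ♙ ♙
♖ ♘ ♗ ♕ ♔ ♗ ♘ ♖


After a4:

♜ · ♝ ♛ ♚ ♝ ♞ ♜
♟ ♟ · ♟ ♟ ♟ ♟ ·
· · ♟ · · · · ·
· · · ♞ · · · ♟
♙ · · · · · · ·
· · · · ♙ · · ·
· · ♙ ♙ · ♙ ♙ ♙
♖ ♘ ♗ ♕ ♔ ♗ ♘ ♖



  a b c d e f g h
  ─────────────────
8│♜ · ♝ ♛ ♚ ♝ ♞ ♜│8
7│♟ ♟ · ♟ ♟ ♟ ♟ ·│7
6│· · ♟ · · · · ·│6
5│· · · ♞ · · · ♟│5
4│♙ · · · · · · ·│4
3│· · · · ♙ · · ·│3
2│· · ♙ ♙ · ♙ ♙ ♙│2
1│♖ ♘ ♗ ♕ ♔ ♗ ♘ ♖│1
  ─────────────────
  a b c d e f g h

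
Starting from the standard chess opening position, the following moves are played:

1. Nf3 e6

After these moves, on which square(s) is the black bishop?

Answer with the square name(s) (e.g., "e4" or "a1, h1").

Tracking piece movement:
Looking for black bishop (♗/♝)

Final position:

  a b c d e f g h
  ─────────────────
8│♜ ♞ ♝ ♛ ♚ ♝ ♞ ♜│8
7│♟ ♟ ♟ ♟ · ♟ ♟ ♟│7
6│· · · · ♟ · · ·│6
5│· · · · · · · ·│5
4│· · · · · · · ·│4
3│· · · · · ♘ · ·│3
2│♙ ♙ ♙ ♙ ♙ ♙ ♙ ♙│2
1│♖ ♘ ♗ ♕ ♔ ♗ · ♖│1
  ─────────────────
  a b c d e f g h


c8, f8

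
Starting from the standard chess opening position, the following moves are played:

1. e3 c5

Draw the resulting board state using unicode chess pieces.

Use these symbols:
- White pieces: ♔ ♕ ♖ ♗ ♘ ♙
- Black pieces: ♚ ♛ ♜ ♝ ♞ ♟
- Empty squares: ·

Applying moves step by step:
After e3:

♜ ♞ ♝ ♛ ♚ ♝ ♞ ♜
♟ ♟ ♟ ♟ ♟ ♟ ♟ ♟
· · · · · · · ·
· · · · · · · ·
· · · · · · · ·
· · · · ♙ · · ·
♙ ♙ ♙ ♙ · ♙ ♙ ♙
♖ ♘ ♗ ♕ ♔ ♗ ♘ ♖


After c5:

♜ ♞ ♝ ♛ ♚ ♝ ♞ ♜
♟ ♟ · ♟ ♟ ♟ ♟ ♟
· · · · · · · ·
· · ♟ · · · · ·
· · · · · · · ·
· · · · ♙ · · ·
♙ ♙ ♙ ♙ · ♙ ♙ ♙
♖ ♘ ♗ ♕ ♔ ♗ ♘ ♖



  a b c d e f g h
  ─────────────────
8│♜ ♞ ♝ ♛ ♚ ♝ ♞ ♜│8
7│♟ ♟ · ♟ ♟ ♟ ♟ ♟│7
6│· · · · · · · ·│6
5│· · ♟ · · · · ·│5
4│· · · · · · · ·│4
3│· · · · ♙ · · ·│3
2│♙ ♙ ♙ ♙ · ♙ ♙ ♙│2
1│♖ ♘ ♗ ♕ ♔ ♗ ♘ ♖│1
  ─────────────────
  a b c d e f g h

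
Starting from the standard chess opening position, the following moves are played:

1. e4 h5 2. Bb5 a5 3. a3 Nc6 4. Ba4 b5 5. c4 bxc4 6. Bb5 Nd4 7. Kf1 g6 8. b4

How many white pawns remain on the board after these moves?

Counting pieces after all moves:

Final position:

  a b c d e f g h
  ─────────────────
8│♜ · ♝ ♛ ♚ ♝ ♞ ♜│8
7│· · ♟ ♟ ♟ ♟ · ·│7
6│· · · · · · ♟ ·│6
5│♟ ♗ · · · · · ♟│5
4│· ♙ ♟ ♞ ♙ · · ·│4
3│♙ · · · · · · ·│3
2│· · · ♙ · ♙ ♙ ♙│2
1│♖ ♘ ♗ ♕ · ♔ ♘ ♖│1
  ─────────────────
  a b c d e f g h


7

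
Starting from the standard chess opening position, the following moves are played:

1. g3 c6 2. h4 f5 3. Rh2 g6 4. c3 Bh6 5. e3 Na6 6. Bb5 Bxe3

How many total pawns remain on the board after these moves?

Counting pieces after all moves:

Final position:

  a b c d e f g h
  ─────────────────
8│♜ · ♝ ♛ ♚ · ♞ ♜│8
7│♟ ♟ · ♟ ♟ · · ♟│7
6│♞ · ♟ · · · ♟ ·│6
5│· ♗ · · · ♟ · ·│5
4│· · · · · · · ♙│4
3│· · ♙ · ♝ · ♙ ·│3
2│♙ ♙ · ♙ · ♙ · ♖│2
1│♖ ♘ ♗ ♕ ♔ · ♘ ·│1
  ─────────────────
  a b c d e f g h


15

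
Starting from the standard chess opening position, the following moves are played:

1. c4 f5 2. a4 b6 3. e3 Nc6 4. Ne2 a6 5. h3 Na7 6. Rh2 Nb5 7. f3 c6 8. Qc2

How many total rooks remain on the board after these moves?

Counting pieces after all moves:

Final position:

  a b c d e f g h
  ─────────────────
8│♜ · ♝ ♛ ♚ ♝ ♞ ♜│8
7│· · · ♟ ♟ · ♟ ♟│7
6│♟ ♟ ♟ · · · · ·│6
5│· ♞ · · · ♟ · ·│5
4│♙ · ♙ · · · · ·│4
3│· · · · ♙ ♙ · ♙│3
2│· ♙ ♕ ♙ ♘ · ♙ ♖│2
1│♖ ♘ ♗ · ♔ ♗ · ·│1
  ─────────────────
  a b c d e f g h


4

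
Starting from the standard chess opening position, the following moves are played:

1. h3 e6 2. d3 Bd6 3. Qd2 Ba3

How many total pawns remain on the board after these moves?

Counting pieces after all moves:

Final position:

  a b c d e f g h
  ─────────────────
8│♜ ♞ ♝ ♛ ♚ · ♞ ♜│8
7│♟ ♟ ♟ ♟ · ♟ ♟ ♟│7
6│· · · · ♟ · · ·│6
5│· · · · · · · ·│5
4│· · · · · · · ·│4
3│♝ · · ♙ · · · ♙│3
2│♙ ♙ ♙ ♕ ♙ ♙ ♙ ·│2
1│♖ ♘ ♗ · ♔ ♗ ♘ ♖│1
  ─────────────────
  a b c d e f g h


16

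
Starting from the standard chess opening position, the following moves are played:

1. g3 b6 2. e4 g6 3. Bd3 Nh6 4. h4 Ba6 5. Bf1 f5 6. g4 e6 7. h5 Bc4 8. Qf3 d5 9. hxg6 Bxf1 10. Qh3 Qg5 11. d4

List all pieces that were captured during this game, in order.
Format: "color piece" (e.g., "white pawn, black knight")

Tracking captures:
  hxg6: captured black pawn
  Bxf1: captured white bishop

black pawn, white bishop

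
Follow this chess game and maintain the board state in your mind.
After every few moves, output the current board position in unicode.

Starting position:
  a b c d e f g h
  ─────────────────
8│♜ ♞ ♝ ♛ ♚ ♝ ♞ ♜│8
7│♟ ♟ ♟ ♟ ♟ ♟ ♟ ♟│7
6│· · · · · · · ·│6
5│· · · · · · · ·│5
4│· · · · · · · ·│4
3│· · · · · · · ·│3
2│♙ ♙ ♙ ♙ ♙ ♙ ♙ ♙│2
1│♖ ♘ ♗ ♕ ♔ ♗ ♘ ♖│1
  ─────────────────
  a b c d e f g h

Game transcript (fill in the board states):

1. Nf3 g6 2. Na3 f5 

  a b c d e f g h
  ─────────────────
8│♜ ♞ ♝ ♛ ♚ ♝ ♞ ♜│8
7│♟ ♟ ♟ ♟ ♟ · · ♟│7
6│· · · · · · ♟ ·│6
5│· · · · · ♟ · ·│5
4│· · · · · · · ·│4
3│♘ · · · · ♘ · ·│3
2│♙ ♙ ♙ ♙ ♙ ♙ ♙ ♙│2
1│♖ · ♗ ♕ ♔ ♗ · ♖│1
  ─────────────────
  a b c d e f g h

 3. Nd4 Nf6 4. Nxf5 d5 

  a b c d e f g h
  ─────────────────
8│♜ ♞ ♝ ♛ ♚ ♝ · ♜│8
7│♟ ♟ ♟ · ♟ · · ♟│7
6│· · · · · ♞ ♟ ·│6
5│· · · ♟ · ♘ · ·│5
4│· · · · · · · ·│4
3│♘ · · · · · · ·│3
2│♙ ♙ ♙ ♙ ♙ ♙ ♙ ♙│2
1│♖ · ♗ ♕ ♔ ♗ · ♖│1
  ─────────────────
  a b c d e f g h

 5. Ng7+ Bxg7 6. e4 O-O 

  a b c d e f g h
  ─────────────────
8│♜ ♞ ♝ ♛ · ♜ ♚ ·│8
7│♟ ♟ ♟ · ♟ · ♝ ♟│7
6│· · · · · ♞ ♟ ·│6
5│· · · ♟ · · · ·│5
4│· · · · ♙ · · ·│4
3│♘ · · · · · · ·│3
2│♙ ♙ ♙ ♙ · ♙ ♙ ♙│2
1│♖ · ♗ ♕ ♔ ♗ · ♖│1
  ─────────────────
  a b c d e f g h

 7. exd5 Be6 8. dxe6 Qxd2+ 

  a b c d e f g h
  ─────────────────
8│♜ ♞ · · · ♜ ♚ ·│8
7│♟ ♟ ♟ · ♟ · ♝ ♟│7
6│· · · · ♙ ♞ ♟ ·│6
5│· · · · · · · ·│5
4│· · · · · · · ·│4
3│♘ · · · · · · ·│3
2│♙ ♙ ♙ ♛ · ♙ ♙ ♙│2
1│♖ · ♗ ♕ ♔ ♗ · ♖│1
  ─────────────────
  a b c d e f g h

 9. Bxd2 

  a b c d e f g h
  ─────────────────
8│♜ ♞ · · · ♜ ♚ ·│8
7│♟ ♟ ♟ · ♟ · ♝ ♟│7
6│· · · · ♙ ♞ ♟ ·│6
5│· · · · · · · ·│5
4│· · · · · · · ·│4
3│♘ · · · · · · ·│3
2│♙ ♙ ♙ ♗ · ♙ ♙ ♙│2
1│♖ · · ♕ ♔ ♗ · ♖│1
  ─────────────────
  a b c d e f g h


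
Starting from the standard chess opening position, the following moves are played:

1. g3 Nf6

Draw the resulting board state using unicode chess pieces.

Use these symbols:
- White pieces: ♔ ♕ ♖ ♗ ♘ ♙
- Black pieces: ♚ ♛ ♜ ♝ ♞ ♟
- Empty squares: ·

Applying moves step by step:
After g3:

♜ ♞ ♝ ♛ ♚ ♝ ♞ ♜
♟ ♟ ♟ ♟ ♟ ♟ ♟ ♟
· · · · · · · ·
· · · · · · · ·
· · · · · · · ·
· · · · · · ♙ ·
♙ ♙ ♙ ♙ ♙ ♙ · ♙
♖ ♘ ♗ ♕ ♔ ♗ ♘ ♖


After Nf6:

♜ ♞ ♝ ♛ ♚ ♝ · ♜
♟ ♟ ♟ ♟ ♟ ♟ ♟ ♟
· · · · · ♞ · ·
· · · · · · · ·
· · · · · · · ·
· · · · · · ♙ ·
♙ ♙ ♙ ♙ ♙ ♙ · ♙
♖ ♘ ♗ ♕ ♔ ♗ ♘ ♖



  a b c d e f g h
  ─────────────────
8│♜ ♞ ♝ ♛ ♚ ♝ · ♜│8
7│♟ ♟ ♟ ♟ ♟ ♟ ♟ ♟│7
6│· · · · · ♞ · ·│6
5│· · · · · · · ·│5
4│· · · · · · · ·│4
3│· · · · · · ♙ ·│3
2│♙ ♙ ♙ ♙ ♙ ♙ · ♙│2
1│♖ ♘ ♗ ♕ ♔ ♗ ♘ ♖│1
  ─────────────────
  a b c d e f g h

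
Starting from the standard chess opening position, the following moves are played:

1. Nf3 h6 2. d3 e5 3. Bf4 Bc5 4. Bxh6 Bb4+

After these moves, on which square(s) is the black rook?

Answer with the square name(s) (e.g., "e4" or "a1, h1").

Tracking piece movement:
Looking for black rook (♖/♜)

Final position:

  a b c d e f g h
  ─────────────────
8│♜ ♞ ♝ ♛ ♚ · ♞ ♜│8
7│♟ ♟ ♟ ♟ · ♟ ♟ ·│7
6│· · · · · · · ♗│6
5│· · · · ♟ · · ·│5
4│· ♝ · · · · · ·│4
3│· · · ♙ · ♘ · ·│3
2│♙ ♙ ♙ · ♙ ♙ ♙ ♙│2
1│♖ ♘ · ♕ ♔ ♗ · ♖│1
  ─────────────────
  a b c d e f g h


a8, h8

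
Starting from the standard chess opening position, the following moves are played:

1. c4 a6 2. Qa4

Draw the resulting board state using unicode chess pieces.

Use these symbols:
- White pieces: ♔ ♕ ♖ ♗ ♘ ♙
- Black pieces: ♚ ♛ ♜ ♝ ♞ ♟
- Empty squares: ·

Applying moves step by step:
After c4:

♜ ♞ ♝ ♛ ♚ ♝ ♞ ♜
♟ ♟ ♟ ♟ ♟ ♟ ♟ ♟
· · · · · · · ·
· · · · · · · ·
· · ♙ · · · · ·
· · · · · · · ·
♙ ♙ · ♙ ♙ ♙ ♙ ♙
♖ ♘ ♗ ♕ ♔ ♗ ♘ ♖


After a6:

♜ ♞ ♝ ♛ ♚ ♝ ♞ ♜
· ♟ ♟ ♟ ♟ ♟ ♟ ♟
♟ · · · · · · ·
· · · · · · · ·
· · ♙ · · · · ·
· · · · · · · ·
♙ ♙ · ♙ ♙ ♙ ♙ ♙
♖ ♘ ♗ ♕ ♔ ♗ ♘ ♖


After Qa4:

♜ ♞ ♝ ♛ ♚ ♝ ♞ ♜
· ♟ ♟ ♟ ♟ ♟ ♟ ♟
♟ · · · · · · ·
· · · · · · · ·
♕ · ♙ · · · · ·
· · · · · · · ·
♙ ♙ · ♙ ♙ ♙ ♙ ♙
♖ ♘ ♗ · ♔ ♗ ♘ ♖



  a b c d e f g h
  ─────────────────
8│♜ ♞ ♝ ♛ ♚ ♝ ♞ ♜│8
7│· ♟ ♟ ♟ ♟ ♟ ♟ ♟│7
6│♟ · · · · · · ·│6
5│· · · · · · · ·│5
4│♕ · ♙ · · · · ·│4
3│· · · · · · · ·│3
2│♙ ♙ · ♙ ♙ ♙ ♙ ♙│2
1│♖ ♘ ♗ · ♔ ♗ ♘ ♖│1
  ─────────────────
  a b c d e f g h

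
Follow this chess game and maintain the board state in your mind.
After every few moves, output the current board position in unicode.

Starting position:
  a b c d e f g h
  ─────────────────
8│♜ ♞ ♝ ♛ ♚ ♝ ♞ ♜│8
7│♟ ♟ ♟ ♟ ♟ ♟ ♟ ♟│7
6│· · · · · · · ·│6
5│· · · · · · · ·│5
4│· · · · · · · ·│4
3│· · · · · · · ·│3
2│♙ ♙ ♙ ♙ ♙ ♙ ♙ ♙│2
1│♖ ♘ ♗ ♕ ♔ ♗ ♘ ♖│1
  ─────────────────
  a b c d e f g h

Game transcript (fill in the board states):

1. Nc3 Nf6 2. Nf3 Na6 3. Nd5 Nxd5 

  a b c d e f g h
  ─────────────────
8│♜ · ♝ ♛ ♚ ♝ · ♜│8
7│♟ ♟ ♟ ♟ ♟ ♟ ♟ ♟│7
6│♞ · · · · · · ·│6
5│· · · ♞ · · · ·│5
4│· · · · · · · ·│4
3│· · · · · ♘ · ·│3
2│♙ ♙ ♙ ♙ ♙ ♙ ♙ ♙│2
1│♖ · ♗ ♕ ♔ ♗ · ♖│1
  ─────────────────
  a b c d e f g h

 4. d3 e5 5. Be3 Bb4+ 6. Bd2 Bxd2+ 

  a b c d e f g h
  ─────────────────
8│♜ · ♝ ♛ ♚ · · ♜│8
7│♟ ♟ ♟ ♟ · ♟ ♟ ♟│7
6│♞ · · · · · · ·│6
5│· · · ♞ ♟ · · ·│5
4│· · · · · · · ·│4
3│· · · ♙ · ♘ · ·│3
2│♙ ♙ ♙ ♝ ♙ ♙ ♙ ♙│2
1│♖ · · ♕ ♔ ♗ · ♖│1
  ─────────────────
  a b c d e f g h

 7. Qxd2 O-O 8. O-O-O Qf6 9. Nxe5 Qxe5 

  a b c d e f g h
  ─────────────────
8│♜ · ♝ · · ♜ ♚ ·│8
7│♟ ♟ ♟ ♟ · ♟ ♟ ♟│7
6│♞ · · · · · · ·│6
5│· · · ♞ ♛ · · ·│5
4│· · · · · · · ·│4
3│· · · ♙ · · · ·│3
2│♙ ♙ ♙ ♕ ♙ ♙ ♙ ♙│2
1│· · ♔ ♖ · ♗ · ♖│1
  ─────────────────
  a b c d e f g h

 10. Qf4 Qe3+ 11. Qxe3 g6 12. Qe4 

  a b c d e f g h
  ─────────────────
8│♜ · ♝ · · ♜ ♚ ·│8
7│♟ ♟ ♟ ♟ · ♟ · ♟│7
6│♞ · · · · · ♟ ·│6
5│· · · ♞ · · · ·│5
4│· · · · ♕ · · ·│4
3│· · · ♙ · · · ·│3
2│♙ ♙ ♙ · ♙ ♙ ♙ ♙│2
1│· · ♔ ♖ · ♗ · ♖│1
  ─────────────────
  a b c d e f g h


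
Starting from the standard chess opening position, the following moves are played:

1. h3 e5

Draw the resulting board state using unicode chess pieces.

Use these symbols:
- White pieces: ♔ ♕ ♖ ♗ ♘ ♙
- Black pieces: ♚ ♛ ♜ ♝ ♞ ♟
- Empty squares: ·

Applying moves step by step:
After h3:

♜ ♞ ♝ ♛ ♚ ♝ ♞ ♜
♟ ♟ ♟ ♟ ♟ ♟ ♟ ♟
· · · · · · · ·
· · · · · · · ·
· · · · · · · ·
· · · · · · · ♙
♙ ♙ ♙ ♙ ♙ ♙ ♙ ·
♖ ♘ ♗ ♕ ♔ ♗ ♘ ♖


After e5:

♜ ♞ ♝ ♛ ♚ ♝ ♞ ♜
♟ ♟ ♟ ♟ · ♟ ♟ ♟
· · · · · · · ·
· · · · ♟ · · ·
· · · · · · · ·
· · · · · · · ♙
♙ ♙ ♙ ♙ ♙ ♙ ♙ ·
♖ ♘ ♗ ♕ ♔ ♗ ♘ ♖



  a b c d e f g h
  ─────────────────
8│♜ ♞ ♝ ♛ ♚ ♝ ♞ ♜│8
7│♟ ♟ ♟ ♟ · ♟ ♟ ♟│7
6│· · · · · · · ·│6
5│· · · · ♟ · · ·│5
4│· · · · · · · ·│4
3│· · · · · · · ♙│3
2│♙ ♙ ♙ ♙ ♙ ♙ ♙ ·│2
1│♖ ♘ ♗ ♕ ♔ ♗ ♘ ♖│1
  ─────────────────
  a b c d e f g h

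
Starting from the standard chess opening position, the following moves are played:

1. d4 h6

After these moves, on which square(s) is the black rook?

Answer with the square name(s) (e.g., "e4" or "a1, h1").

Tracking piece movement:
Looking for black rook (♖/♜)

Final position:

  a b c d e f g h
  ─────────────────
8│♜ ♞ ♝ ♛ ♚ ♝ ♞ ♜│8
7│♟ ♟ ♟ ♟ ♟ ♟ ♟ ·│7
6│· · · · · · · ♟│6
5│· · · · · · · ·│5
4│· · · ♙ · · · ·│4
3│· · · · · · · ·│3
2│♙ ♙ ♙ · ♙ ♙ ♙ ♙│2
1│♖ ♘ ♗ ♕ ♔ ♗ ♘ ♖│1
  ─────────────────
  a b c d e f g h


a8, h8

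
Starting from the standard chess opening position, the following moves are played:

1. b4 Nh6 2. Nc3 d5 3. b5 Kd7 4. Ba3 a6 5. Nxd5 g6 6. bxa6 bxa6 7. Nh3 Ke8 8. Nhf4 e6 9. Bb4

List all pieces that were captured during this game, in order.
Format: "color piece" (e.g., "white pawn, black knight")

Tracking captures:
  Nxd5: captured black pawn
  bxa6: captured black pawn
  bxa6: captured white pawn

black pawn, black pawn, white pawn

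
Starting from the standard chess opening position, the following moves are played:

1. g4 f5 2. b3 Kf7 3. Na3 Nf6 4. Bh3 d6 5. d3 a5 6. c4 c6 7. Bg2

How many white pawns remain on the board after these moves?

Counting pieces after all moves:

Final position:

  a b c d e f g h
  ─────────────────
8│♜ ♞ ♝ ♛ · ♝ · ♜│8
7│· ♟ · · ♟ ♚ ♟ ♟│7
6│· · ♟ ♟ · ♞ · ·│6
5│♟ · · · · ♟ · ·│5
4│· · ♙ · · · ♙ ·│4
3│♘ ♙ · ♙ · · · ·│3
2│♙ · · · ♙ ♙ ♗ ♙│2
1│♖ · ♗ ♕ ♔ · ♘ ♖│1
  ─────────────────
  a b c d e f g h


8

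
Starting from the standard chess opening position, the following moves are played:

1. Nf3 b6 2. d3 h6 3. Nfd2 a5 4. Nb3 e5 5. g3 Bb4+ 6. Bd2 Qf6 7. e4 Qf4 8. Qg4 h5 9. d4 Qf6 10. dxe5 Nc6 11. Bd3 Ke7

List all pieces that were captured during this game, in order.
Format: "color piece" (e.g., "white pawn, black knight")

Tracking captures:
  dxe5: captured black pawn

black pawn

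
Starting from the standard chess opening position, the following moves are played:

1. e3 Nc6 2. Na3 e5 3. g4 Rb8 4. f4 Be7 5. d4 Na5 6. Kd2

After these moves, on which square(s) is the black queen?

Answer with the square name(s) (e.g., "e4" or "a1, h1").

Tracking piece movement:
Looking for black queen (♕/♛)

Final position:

  a b c d e f g h
  ─────────────────
8│· ♜ ♝ ♛ ♚ · ♞ ♜│8
7│♟ ♟ ♟ ♟ ♝ ♟ ♟ ♟│7
6│· · · · · · · ·│6
5│♞ · · · ♟ · · ·│5
4│· · · ♙ · ♙ ♙ ·│4
3│♘ · · · ♙ · · ·│3
2│♙ ♙ ♙ ♔ · · · ♙│2
1│♖ · ♗ ♕ · ♗ ♘ ♖│1
  ─────────────────
  a b c d e f g h


d8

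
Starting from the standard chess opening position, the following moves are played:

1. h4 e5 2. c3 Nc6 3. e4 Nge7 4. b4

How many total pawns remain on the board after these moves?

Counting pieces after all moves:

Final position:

  a b c d e f g h
  ─────────────────
8│♜ · ♝ ♛ ♚ ♝ · ♜│8
7│♟ ♟ ♟ ♟ ♞ ♟ ♟ ♟│7
6│· · ♞ · · · · ·│6
5│· · · · ♟ · · ·│5
4│· ♙ · · ♙ · · ♙│4
3│· · ♙ · · · · ·│3
2│♙ · · ♙ · ♙ ♙ ·│2
1│♖ ♘ ♗ ♕ ♔ ♗ ♘ ♖│1
  ─────────────────
  a b c d e f g h


16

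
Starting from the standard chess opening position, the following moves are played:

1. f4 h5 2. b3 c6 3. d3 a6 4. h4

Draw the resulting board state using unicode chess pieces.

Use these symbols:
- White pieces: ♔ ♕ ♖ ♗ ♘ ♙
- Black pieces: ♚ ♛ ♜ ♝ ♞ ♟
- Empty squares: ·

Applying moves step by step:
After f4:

♜ ♞ ♝ ♛ ♚ ♝ ♞ ♜
♟ ♟ ♟ ♟ ♟ ♟ ♟ ♟
· · · · · · · ·
· · · · · · · ·
· · · · · ♙ · ·
· · · · · · · ·
♙ ♙ ♙ ♙ ♙ · ♙ ♙
♖ ♘ ♗ ♕ ♔ ♗ ♘ ♖


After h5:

♜ ♞ ♝ ♛ ♚ ♝ ♞ ♜
♟ ♟ ♟ ♟ ♟ ♟ ♟ ·
· · · · · · · ·
· · · · · · · ♟
· · · · · ♙ · ·
· · · · · · · ·
♙ ♙ ♙ ♙ ♙ · ♙ ♙
♖ ♘ ♗ ♕ ♔ ♗ ♘ ♖


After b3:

♜ ♞ ♝ ♛ ♚ ♝ ♞ ♜
♟ ♟ ♟ ♟ ♟ ♟ ♟ ·
· · · · · · · ·
· · · · · · · ♟
· · · · · ♙ · ·
· ♙ · · · · · ·
♙ · ♙ ♙ ♙ · ♙ ♙
♖ ♘ ♗ ♕ ♔ ♗ ♘ ♖


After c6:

♜ ♞ ♝ ♛ ♚ ♝ ♞ ♜
♟ ♟ · ♟ ♟ ♟ ♟ ·
· · ♟ · · · · ·
· · · · · · · ♟
· · · · · ♙ · ·
· ♙ · · · · · ·
♙ · ♙ ♙ ♙ · ♙ ♙
♖ ♘ ♗ ♕ ♔ ♗ ♘ ♖


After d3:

♜ ♞ ♝ ♛ ♚ ♝ ♞ ♜
♟ ♟ · ♟ ♟ ♟ ♟ ·
· · ♟ · · · · ·
· · · · · · · ♟
· · · · · ♙ · ·
· ♙ · ♙ · · · ·
♙ · ♙ · ♙ · ♙ ♙
♖ ♘ ♗ ♕ ♔ ♗ ♘ ♖


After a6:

♜ ♞ ♝ ♛ ♚ ♝ ♞ ♜
· ♟ · ♟ ♟ ♟ ♟ ·
♟ · ♟ · · · · ·
· · · · · · · ♟
· · · · · ♙ · ·
· ♙ · ♙ · · · ·
♙ · ♙ · ♙ · ♙ ♙
♖ ♘ ♗ ♕ ♔ ♗ ♘ ♖


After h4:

♜ ♞ ♝ ♛ ♚ ♝ ♞ ♜
· ♟ · ♟ ♟ ♟ ♟ ·
♟ · ♟ · · · · ·
· · · · · · · ♟
· · · · · ♙ · ♙
· ♙ · ♙ · · · ·
♙ · ♙ · ♙ · ♙ ·
♖ ♘ ♗ ♕ ♔ ♗ ♘ ♖



  a b c d e f g h
  ─────────────────
8│♜ ♞ ♝ ♛ ♚ ♝ ♞ ♜│8
7│· ♟ · ♟ ♟ ♟ ♟ ·│7
6│♟ · ♟ · · · · ·│6
5│· · · · · · · ♟│5
4│· · · · · ♙ · ♙│4
3│· ♙ · ♙ · · · ·│3
2│♙ · ♙ · ♙ · ♙ ·│2
1│♖ ♘ ♗ ♕ ♔ ♗ ♘ ♖│1
  ─────────────────
  a b c d e f g h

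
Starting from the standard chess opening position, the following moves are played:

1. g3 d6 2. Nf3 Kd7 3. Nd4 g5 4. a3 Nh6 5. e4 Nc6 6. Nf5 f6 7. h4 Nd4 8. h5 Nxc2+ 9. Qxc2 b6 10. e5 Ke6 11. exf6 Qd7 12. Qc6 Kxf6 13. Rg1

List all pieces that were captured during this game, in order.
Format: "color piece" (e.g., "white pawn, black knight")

Tracking captures:
  Nxc2+: captured white pawn
  Qxc2: captured black knight
  exf6: captured black pawn
  Kxf6: captured white pawn

white pawn, black knight, black pawn, white pawn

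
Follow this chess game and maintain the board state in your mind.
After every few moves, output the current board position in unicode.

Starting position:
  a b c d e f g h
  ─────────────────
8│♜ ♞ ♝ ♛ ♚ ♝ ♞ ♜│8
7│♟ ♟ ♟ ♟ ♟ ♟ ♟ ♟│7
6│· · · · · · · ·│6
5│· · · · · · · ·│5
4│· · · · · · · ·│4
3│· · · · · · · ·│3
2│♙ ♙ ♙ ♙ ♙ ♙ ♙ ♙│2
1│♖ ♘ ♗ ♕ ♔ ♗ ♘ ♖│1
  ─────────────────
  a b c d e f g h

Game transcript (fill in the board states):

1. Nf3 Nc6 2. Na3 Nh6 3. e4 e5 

  a b c d e f g h
  ─────────────────
8│♜ · ♝ ♛ ♚ ♝ · ♜│8
7│♟ ♟ ♟ ♟ · ♟ ♟ ♟│7
6│· · ♞ · · · · ♞│6
5│· · · · ♟ · · ·│5
4│· · · · ♙ · · ·│4
3│♘ · · · · ♘ · ·│3
2│♙ ♙ ♙ ♙ · ♙ ♙ ♙│2
1│♖ · ♗ ♕ ♔ ♗ · ♖│1
  ─────────────────
  a b c d e f g h

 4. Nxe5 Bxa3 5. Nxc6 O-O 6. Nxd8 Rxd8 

  a b c d e f g h
  ─────────────────
8│♜ · ♝ ♜ · · ♚ ·│8
7│♟ ♟ ♟ ♟ · ♟ ♟ ♟│7
6│· · · · · · · ♞│6
5│· · · · · · · ·│5
4│· · · · ♙ · · ·│4
3│♝ · · · · · · ·│3
2│♙ ♙ ♙ ♙ · ♙ ♙ ♙│2
1│♖ · ♗ ♕ ♔ ♗ · ♖│1
  ─────────────────
  a b c d e f g h

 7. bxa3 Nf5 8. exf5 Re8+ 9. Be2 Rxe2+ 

  a b c d e f g h
  ─────────────────
8│♜ · ♝ · · · ♚ ·│8
7│♟ ♟ ♟ ♟ · ♟ ♟ ♟│7
6│· · · · · · · ·│6
5│· · · · · ♙ · ·│5
4│· · · · · · · ·│4
3│♙ · · · · · · ·│3
2│♙ · ♙ ♙ ♜ ♙ ♙ ♙│2
1│♖ · ♗ ♕ ♔ · · ♖│1
  ─────────────────
  a b c d e f g h

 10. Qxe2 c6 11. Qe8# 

  a b c d e f g h
  ─────────────────
8│♜ · ♝ · ♕ · ♚ ·│8
7│♟ ♟ · ♟ · ♟ ♟ ♟│7
6│· · ♟ · · · · ·│6
5│· · · · · ♙ · ·│5
4│· · · · · · · ·│4
3│♙ · · · · · · ·│3
2│♙ · ♙ ♙ · ♙ ♙ ♙│2
1│♖ · ♗ · ♔ · · ♖│1
  ─────────────────
  a b c d e f g h


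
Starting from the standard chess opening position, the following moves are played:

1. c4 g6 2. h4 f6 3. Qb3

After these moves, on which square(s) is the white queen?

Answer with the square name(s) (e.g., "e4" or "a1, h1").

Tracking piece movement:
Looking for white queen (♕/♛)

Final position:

  a b c d e f g h
  ─────────────────
8│♜ ♞ ♝ ♛ ♚ ♝ ♞ ♜│8
7│♟ ♟ ♟ ♟ ♟ · · ♟│7
6│· · · · · ♟ ♟ ·│6
5│· · · · · · · ·│5
4│· · ♙ · · · · ♙│4
3│· ♕ · · · · · ·│3
2│♙ ♙ · ♙ ♙ ♙ ♙ ·│2
1│♖ ♘ ♗ · ♔ ♗ ♘ ♖│1
  ─────────────────
  a b c d e f g h


b3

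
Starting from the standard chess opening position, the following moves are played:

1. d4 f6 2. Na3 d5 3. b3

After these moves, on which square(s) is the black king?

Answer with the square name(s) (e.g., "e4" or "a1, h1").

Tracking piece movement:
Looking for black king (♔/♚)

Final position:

  a b c d e f g h
  ─────────────────
8│♜ ♞ ♝ ♛ ♚ ♝ ♞ ♜│8
7│♟ ♟ ♟ · ♟ · ♟ ♟│7
6│· · · · · ♟ · ·│6
5│· · · ♟ · · · ·│5
4│· · · ♙ · · · ·│4
3│♘ ♙ · · · · · ·│3
2│♙ · ♙ · ♙ ♙ ♙ ♙│2
1│♖ · ♗ ♕ ♔ ♗ ♘ ♖│1
  ─────────────────
  a b c d e f g h


e8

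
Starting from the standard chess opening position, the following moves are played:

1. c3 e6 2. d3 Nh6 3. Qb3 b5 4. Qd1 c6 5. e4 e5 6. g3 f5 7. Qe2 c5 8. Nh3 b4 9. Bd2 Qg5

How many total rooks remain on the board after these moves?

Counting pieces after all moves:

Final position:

  a b c d e f g h
  ─────────────────
8│♜ ♞ ♝ · ♚ ♝ · ♜│8
7│♟ · · ♟ · · ♟ ♟│7
6│· · · · · · · ♞│6
5│· · ♟ · ♟ ♟ ♛ ·│5
4│· ♟ · · ♙ · · ·│4
3│· · ♙ ♙ · · ♙ ♘│3
2│♙ ♙ · ♗ ♕ ♙ · ♙│2
1│♖ ♘ · · ♔ ♗ · ♖│1
  ─────────────────
  a b c d e f g h


4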